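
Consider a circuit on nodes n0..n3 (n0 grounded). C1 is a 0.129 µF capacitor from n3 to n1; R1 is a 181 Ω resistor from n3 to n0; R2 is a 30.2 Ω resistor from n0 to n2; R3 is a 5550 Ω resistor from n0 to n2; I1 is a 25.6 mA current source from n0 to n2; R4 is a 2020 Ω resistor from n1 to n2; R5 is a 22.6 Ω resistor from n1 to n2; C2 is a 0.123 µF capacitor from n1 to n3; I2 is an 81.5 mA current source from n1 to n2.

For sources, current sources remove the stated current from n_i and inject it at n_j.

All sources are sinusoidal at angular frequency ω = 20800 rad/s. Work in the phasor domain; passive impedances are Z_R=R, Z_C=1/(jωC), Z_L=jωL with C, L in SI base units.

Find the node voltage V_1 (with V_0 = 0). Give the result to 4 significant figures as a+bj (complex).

Element admittances at ω=20800 rad/s:
  Y(C1) = 0.000+0.002683j S between n3,n1
  Y(R1) = 0.005525+0.000j S between n3,n0
  Y(R2) = 0.03311+0.000j S between n0,n2
  Y(R3) = 0.0001802+0.000j S between n0,n2
  I1: injects 0.0256 A into n2 (from n0)
  Y(R4) = 0.0004950+0.000j S between n1,n2
  Y(R5) = 0.04425+0.000j S between n1,n2
  Y(C2) = 0.000+0.002558j S between n1,n3
  I2: injects 0.0815 A into n2 (from n1)
Assemble and solve the 3×3 MNA system:
  V(n1)=-0.9110+0.1158j  V(n2)=0.8501+0.06638j  V(n3)=-0.4893-0.4000j

-0.9110+0.1158j V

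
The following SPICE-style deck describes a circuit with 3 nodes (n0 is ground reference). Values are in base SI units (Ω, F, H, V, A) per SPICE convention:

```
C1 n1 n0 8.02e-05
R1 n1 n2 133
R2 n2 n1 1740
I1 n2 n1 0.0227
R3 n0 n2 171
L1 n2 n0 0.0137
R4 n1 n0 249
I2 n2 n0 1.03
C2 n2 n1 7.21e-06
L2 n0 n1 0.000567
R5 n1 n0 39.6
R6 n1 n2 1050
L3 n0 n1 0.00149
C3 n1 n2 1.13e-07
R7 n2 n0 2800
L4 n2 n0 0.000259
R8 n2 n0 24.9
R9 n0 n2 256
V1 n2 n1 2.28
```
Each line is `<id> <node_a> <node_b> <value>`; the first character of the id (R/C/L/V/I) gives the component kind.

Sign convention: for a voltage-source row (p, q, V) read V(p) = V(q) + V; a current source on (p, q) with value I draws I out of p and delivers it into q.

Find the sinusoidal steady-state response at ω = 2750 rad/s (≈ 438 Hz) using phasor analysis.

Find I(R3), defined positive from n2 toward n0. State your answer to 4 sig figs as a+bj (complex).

Apply KCL at each of the 2 non-ground nodes and solve the resulting linear system.
Node n1: branches {C1, R1, R2, I1, R4, C2, L2, R5, R6, L3, C3, V1} → V_1 = -1.575-0.4865j
Node n2: branches {R1, R2, I1, R3, L1, I2, C2, R6, C3, R7, L4, R8, R9, V1} → V_2 = 0.7049-0.4865j
Source currents: i(V1)=-0.4128+0.9870j

0.004122-0.002845j A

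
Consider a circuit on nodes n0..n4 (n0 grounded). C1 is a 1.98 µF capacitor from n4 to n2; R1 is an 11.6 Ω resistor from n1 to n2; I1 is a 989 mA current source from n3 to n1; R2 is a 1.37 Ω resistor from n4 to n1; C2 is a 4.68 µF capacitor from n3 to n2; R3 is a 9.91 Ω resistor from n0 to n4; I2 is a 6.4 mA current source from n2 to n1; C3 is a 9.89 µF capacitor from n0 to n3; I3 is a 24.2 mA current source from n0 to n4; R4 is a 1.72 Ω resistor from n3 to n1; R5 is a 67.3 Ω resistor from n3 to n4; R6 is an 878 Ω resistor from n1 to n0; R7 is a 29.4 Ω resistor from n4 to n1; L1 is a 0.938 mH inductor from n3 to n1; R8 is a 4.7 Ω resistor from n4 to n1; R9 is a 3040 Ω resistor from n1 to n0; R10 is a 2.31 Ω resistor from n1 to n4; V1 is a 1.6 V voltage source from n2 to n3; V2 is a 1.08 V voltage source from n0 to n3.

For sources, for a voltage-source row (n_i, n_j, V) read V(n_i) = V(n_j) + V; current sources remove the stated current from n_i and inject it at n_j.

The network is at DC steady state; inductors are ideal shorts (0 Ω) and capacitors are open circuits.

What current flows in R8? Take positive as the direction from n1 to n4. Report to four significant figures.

MNA unknowns: 4 node voltages V₁..V_4 plus 3 source currents (L1, V1, V2)
C1: Y=0.000 on G[4,2]
R1: Y=0.08621 on G[1,2]
I1: z[3]−=0.989, z[1]+=0.989
R2: Y=0.7299 on G[4,1]
C2: Y=0.000 on G[3,2]
R3: Y=0.1009 on G[0,4]
I2: z[2]−=0.0064, z[1]+=0.0064
C3: Y=0.000 on G[0,3]
I3: z[0]−=0.0242, z[4]+=0.0242
R4: Y=0.5814 on G[3,1]
R5: Y=0.01486 on G[3,4]
R6: Y=0.001139 on G[1,0]
R7: Y=0.03401 on G[4,1]
L1: row V3−V1=0, i_L1 at 3,1
R8: Y=0.2128 on G[4,1]
R9: Y=0.0003289 on G[1,0]
R10: Y=0.4329 on G[1,4]
V1: row V2−V3=1.6, i_V1 at 2,3
V2: row V0−V3=1.08, i_V2 at 0,3
solve → V1=-1.080, V2=0.5200, V3=-1.080, V4=-0.9927
aux → i_L1=-1.258, i_V1=-0.1443, i_V2=-0.1260

-0.01858 A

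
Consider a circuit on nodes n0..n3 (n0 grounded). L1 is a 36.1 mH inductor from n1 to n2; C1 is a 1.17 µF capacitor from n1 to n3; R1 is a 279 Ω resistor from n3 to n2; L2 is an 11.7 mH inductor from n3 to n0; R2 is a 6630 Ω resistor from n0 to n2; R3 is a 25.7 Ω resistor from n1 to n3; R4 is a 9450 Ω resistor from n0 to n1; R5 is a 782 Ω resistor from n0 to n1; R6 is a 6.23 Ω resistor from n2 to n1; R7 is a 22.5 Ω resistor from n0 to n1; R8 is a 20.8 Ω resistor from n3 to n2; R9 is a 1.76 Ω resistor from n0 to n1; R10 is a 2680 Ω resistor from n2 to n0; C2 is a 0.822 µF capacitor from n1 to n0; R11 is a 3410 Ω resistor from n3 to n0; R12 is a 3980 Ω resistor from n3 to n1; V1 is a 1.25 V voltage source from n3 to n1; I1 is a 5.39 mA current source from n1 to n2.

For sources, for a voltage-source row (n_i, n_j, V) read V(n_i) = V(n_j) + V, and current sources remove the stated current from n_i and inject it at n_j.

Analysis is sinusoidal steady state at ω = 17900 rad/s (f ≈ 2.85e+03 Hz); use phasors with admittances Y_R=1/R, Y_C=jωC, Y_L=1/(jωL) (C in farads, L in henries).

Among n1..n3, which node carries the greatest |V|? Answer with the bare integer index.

3

Element admittances at ω=17900 rad/s:
  Y(L1) = 0.000-0.001548j S between n1,n2
  Y(C1) = 0.000+0.02094j S between n1,n3
  Y(R1) = 0.003584+0.000j S between n3,n2
  Y(L2) = 0.000-0.004775j S between n3,n0
  Y(R2) = 0.0001508+0.000j S between n0,n2
  Y(R3) = 0.03891+0.000j S between n1,n3
  Y(R4) = 0.0001058+0.000j S between n0,n1
  Y(R5) = 0.001279+0.000j S between n0,n1
  Y(R6) = 0.1605+0.000j S between n2,n1
  Y(R7) = 0.04444+0.000j S between n0,n1
  Y(R8) = 0.04808+0.000j S between n3,n2
  Y(R9) = 0.5682+0.000j S between n0,n1
  Y(R10) = 0.0003731+0.000j S between n2,n0
  Y(C2) = 0.000+0.01471j S between n1,n0
  Y(R11) = 0.0002933+0.000j S between n3,n0
  Y(R12) = 0.0002513+0.000j S between n3,n1
  V1: constraint V(n3)−V(n1) = 1.25
  I1: injects 0.00539 A into n2 (from n1)
Assemble and solve the 4×4 MNA system:
  V(n1)=-0.0007194+0.009717j  V(n2)=0.3282+0.01209j  V(n3)=1.249+0.009717j
  i(V1)=-0.09695-0.02009j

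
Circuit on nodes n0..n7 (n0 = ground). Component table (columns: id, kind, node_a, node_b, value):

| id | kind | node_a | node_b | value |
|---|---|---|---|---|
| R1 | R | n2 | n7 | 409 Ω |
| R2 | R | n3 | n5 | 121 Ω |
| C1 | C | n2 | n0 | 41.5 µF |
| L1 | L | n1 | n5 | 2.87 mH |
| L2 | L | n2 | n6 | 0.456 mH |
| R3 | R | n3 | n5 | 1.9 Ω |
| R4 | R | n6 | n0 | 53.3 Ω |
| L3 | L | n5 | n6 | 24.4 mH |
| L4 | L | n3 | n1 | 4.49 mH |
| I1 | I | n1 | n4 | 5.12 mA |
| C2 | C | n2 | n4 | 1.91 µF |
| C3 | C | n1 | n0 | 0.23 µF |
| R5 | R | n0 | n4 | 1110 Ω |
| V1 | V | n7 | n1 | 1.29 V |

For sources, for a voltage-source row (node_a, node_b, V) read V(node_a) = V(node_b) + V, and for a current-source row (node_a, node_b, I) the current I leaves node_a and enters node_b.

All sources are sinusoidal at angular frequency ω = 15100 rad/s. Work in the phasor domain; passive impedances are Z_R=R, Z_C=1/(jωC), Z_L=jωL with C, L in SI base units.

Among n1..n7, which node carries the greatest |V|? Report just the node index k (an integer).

Apply KCL at each of the 7 non-ground nodes and solve the resulting linear system.
Node n1: branches {L1, L4, I1, C3, V1} → V_1 = -2.909+1.144j
Node n2: branches {R1, C1, L2, C2} → V_2 = 0.01589-0.007273j
Node n3: branches {R2, R3, L4} → V_3 = -2.715+1.072j
Node n4: branches {I1, C2, R5} → V_4 = 0.02164-0.1841j
Node n5: branches {R2, L1, R3, L3} → V_5 = -2.717+1.067j
Node n6: branches {L2, R4, L3} → V_6 = -0.03215+0.01651j
Node n7: branches {R1, V1} → V_7 = -1.619+1.144j
Source currents: i(V1)=0.003997-0.002815j

1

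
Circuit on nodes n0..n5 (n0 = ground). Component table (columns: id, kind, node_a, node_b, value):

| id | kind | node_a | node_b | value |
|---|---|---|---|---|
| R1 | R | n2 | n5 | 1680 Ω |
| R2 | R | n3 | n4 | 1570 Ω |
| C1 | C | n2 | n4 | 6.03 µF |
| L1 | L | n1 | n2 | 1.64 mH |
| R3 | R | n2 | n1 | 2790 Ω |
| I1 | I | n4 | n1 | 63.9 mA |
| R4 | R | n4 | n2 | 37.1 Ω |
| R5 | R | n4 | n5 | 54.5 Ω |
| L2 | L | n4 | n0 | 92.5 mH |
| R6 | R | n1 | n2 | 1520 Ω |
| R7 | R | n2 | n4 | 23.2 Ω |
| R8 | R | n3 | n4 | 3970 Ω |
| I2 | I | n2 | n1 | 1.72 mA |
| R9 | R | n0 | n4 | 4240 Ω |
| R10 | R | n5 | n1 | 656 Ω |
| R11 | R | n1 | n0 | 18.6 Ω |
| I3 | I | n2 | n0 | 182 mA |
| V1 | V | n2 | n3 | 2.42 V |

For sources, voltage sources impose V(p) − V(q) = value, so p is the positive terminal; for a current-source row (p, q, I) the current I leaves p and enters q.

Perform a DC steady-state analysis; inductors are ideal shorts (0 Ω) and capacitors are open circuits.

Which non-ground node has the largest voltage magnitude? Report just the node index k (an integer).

Apply KCL at each of the 5 non-ground nodes and solve the resulting linear system.
Node n1: branches {L1, R3, I1, R6, I2, R10, R11} → V_1 = -0.9158
Node n2: branches {R1, C1, L1, R3, R4, R6, R7, I2, I3, V1} → V_2 = -0.9158
Node n3: branches {R2, R8, V1} → V_3 = -3.336
Node n4: branches {R2, C1, I1, R4, R5, L2, R7, R8, R9} → V_4 = 0.000
Node n5: branches {R1, R5, R10} → V_5 = -0.09484
Source currents: i(L1)=0.1161, i(L2)=-0.1328, i(V1)=-0.002965

3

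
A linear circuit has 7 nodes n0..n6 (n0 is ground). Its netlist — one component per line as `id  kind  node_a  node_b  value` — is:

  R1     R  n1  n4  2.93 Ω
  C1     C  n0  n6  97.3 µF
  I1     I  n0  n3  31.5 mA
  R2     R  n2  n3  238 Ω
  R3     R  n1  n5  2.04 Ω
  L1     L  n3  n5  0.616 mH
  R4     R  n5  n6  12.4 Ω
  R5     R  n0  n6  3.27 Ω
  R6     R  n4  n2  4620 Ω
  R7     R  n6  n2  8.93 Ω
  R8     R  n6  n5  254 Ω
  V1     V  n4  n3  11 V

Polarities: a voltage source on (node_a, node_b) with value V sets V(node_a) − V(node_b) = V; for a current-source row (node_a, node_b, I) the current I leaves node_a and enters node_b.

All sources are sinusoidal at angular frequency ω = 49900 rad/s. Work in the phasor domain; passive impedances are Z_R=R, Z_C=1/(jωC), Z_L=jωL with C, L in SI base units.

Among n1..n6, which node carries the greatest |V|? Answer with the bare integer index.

MNA unknowns: 6 node voltages V₁..V_6 plus 1 source current (V1)
R1: Y=0.3413+0.000j on G[1,4]
C1: Y=0.000+4.855j on G[0,6]
I1: z[0]−=0.0315, z[3]+=0.0315
R2: Y=0.004202+0.000j on G[2,3]
R3: Y=0.4902+0.000j on G[1,5]
L1: Y=0.000-0.03253j on G[3,5]
R4: Y=0.08065+0.000j on G[5,6]
R5: Y=0.3058+0.000j on G[0,6]
R6: Y=0.0002165+0.000j on G[4,2]
R7: Y=0.1120+0.000j on G[6,2]
R8: Y=0.003937+0.000j on G[6,5]
V1: row V4−V3=11, i_V1 at 4,3
solve → V1=1.078-0.6034j, V2=-0.3420-0.06596j, V3=-9.560-1.574j, V4=1.440-1.574j, V5=0.8262+0.07231j, V6=0.0004070-0.006462j
aux → i_V1=-0.1238+0.3316j

3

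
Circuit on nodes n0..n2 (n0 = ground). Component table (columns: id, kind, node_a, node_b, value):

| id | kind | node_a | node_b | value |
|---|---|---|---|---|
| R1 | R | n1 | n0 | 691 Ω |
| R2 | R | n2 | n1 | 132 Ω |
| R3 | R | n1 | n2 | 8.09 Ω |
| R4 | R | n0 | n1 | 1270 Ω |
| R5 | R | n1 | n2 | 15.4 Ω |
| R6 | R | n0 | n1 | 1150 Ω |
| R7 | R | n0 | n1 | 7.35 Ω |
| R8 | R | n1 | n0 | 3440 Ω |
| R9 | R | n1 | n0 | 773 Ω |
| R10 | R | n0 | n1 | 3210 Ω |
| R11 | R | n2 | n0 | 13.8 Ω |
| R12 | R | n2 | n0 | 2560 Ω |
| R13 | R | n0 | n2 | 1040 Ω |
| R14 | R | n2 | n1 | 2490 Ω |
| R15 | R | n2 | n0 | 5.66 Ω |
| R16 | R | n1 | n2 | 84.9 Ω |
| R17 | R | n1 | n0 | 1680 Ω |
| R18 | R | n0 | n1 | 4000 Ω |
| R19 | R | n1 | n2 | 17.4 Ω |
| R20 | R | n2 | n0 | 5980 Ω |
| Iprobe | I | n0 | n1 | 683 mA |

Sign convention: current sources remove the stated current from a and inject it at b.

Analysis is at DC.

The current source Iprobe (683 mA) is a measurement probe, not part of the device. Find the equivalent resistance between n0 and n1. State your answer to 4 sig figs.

R_eq = 3.691 Ω

MNA unknowns: 2 node voltages V₁..V_2
R1: Y=0.001447 on G[1,0]
R2: Y=0.007576 on G[2,1]
R3: Y=0.1236 on G[1,2]
R4: Y=0.0007874 on G[0,1]
R5: Y=0.06494 on G[1,2]
R6: Y=0.0008696 on G[0,1]
R7: Y=0.1361 on G[0,1]
R8: Y=0.0002907 on G[1,0]
R9: Y=0.001294 on G[1,0]
R10: Y=0.0003115 on G[0,1]
R11: Y=0.07246 on G[2,0]
R12: Y=0.0003906 on G[2,0]
R13: Y=0.0009615 on G[0,2]
R14: Y=0.0004016 on G[2,1]
R15: Y=0.1767 on G[2,0]
R16: Y=0.01178 on G[1,2]
R17: Y=0.0005952 on G[1,0]
R18: Y=0.0002500 on G[0,1]
R19: Y=0.05747 on G[1,2]
R20: Y=0.0001672 on G[2,0]
Iprobe: z[0]−=0.683, z[1]+=0.683
solve → V1=2.521, V2=1.298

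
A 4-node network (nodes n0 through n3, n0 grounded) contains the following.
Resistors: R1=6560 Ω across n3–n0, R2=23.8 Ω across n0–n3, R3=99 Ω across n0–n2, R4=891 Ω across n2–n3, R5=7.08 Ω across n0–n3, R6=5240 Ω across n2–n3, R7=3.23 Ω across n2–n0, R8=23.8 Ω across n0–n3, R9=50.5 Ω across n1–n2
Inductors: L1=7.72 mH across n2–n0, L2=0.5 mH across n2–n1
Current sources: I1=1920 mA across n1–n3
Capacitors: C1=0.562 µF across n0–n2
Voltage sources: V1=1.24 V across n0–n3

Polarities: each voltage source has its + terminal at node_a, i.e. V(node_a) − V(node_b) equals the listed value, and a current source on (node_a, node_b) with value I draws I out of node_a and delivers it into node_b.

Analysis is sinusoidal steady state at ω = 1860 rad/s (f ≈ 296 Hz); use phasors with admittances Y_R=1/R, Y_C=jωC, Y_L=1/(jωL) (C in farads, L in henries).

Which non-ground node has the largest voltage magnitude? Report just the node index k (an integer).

1

Apply KCL at each of the 3 non-ground nodes and solve the resulting linear system.
Node n1: branches {I1, L2, R9} → V_1 = -5.758-3.008j
Node n2: branches {L1, R3, R4, R6, C1, R7, L2, R9} → V_2 = -5.725-1.223j
Node n3: branches {R1, R2, R4, I1, R5, R6, R8, V1} → V_3 = -1.240+0.000j
Source currents: i(V1)=-2.194+0.001606j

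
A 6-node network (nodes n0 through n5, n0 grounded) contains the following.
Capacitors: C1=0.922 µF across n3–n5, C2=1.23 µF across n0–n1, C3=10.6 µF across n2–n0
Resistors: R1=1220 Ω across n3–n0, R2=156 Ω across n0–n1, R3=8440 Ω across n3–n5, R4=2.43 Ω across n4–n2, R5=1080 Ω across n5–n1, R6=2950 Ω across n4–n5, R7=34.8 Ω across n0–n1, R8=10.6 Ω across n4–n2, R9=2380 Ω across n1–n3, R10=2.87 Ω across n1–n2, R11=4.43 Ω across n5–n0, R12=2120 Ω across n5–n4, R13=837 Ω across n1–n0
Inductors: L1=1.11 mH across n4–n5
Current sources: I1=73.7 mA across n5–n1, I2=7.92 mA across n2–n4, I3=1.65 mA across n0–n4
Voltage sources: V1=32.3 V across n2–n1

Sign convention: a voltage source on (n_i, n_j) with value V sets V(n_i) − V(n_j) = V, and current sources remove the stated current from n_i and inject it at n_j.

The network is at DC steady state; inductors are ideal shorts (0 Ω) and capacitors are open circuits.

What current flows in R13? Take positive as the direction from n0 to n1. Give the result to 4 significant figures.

MNA unknowns: 5 node voltages V₁..V_5 plus 2 source currents (L1, V1)
C1: Y=0.000 on G[3,5]
R1: Y=0.0008197 on G[3,0]
R2: Y=0.006410 on G[0,1]
L1: row V4−V5=0, i_L1 at 4,5
R3: Y=0.0001185 on G[3,5]
C2: Y=0.000 on G[0,1]
I1: z[5]−=0.0737, z[1]+=0.0737
C3: Y=0.000 on G[2,0]
R4: Y=0.4115 on G[4,2]
R5: Y=0.0009259 on G[5,1]
I2: z[2]−=0.00792, z[4]+=0.00792
R6: Y=0.0003390 on G[4,5]
R7: Y=0.02874 on G[0,1]
R8: Y=0.09434 on G[4,2]
R9: Y=0.0004202 on G[1,3]
R10: Y=0.3484 on G[1,2]
I3: z[0]−=0.00165, z[4]+=0.00165
R11: Y=0.2257 on G[5,0]
R12: Y=0.0004717 on G[5,4]
R13: Y=0.001195 on G[1,0]
V1: row V2−V1=32.3, i_V1 at 2,1
solve → V1=-26.01, V2=6.291, V3=-7.677, V4=4.222, V5=4.222
aux → i_L1=1.056, i_V1=-12.31

0.03107 A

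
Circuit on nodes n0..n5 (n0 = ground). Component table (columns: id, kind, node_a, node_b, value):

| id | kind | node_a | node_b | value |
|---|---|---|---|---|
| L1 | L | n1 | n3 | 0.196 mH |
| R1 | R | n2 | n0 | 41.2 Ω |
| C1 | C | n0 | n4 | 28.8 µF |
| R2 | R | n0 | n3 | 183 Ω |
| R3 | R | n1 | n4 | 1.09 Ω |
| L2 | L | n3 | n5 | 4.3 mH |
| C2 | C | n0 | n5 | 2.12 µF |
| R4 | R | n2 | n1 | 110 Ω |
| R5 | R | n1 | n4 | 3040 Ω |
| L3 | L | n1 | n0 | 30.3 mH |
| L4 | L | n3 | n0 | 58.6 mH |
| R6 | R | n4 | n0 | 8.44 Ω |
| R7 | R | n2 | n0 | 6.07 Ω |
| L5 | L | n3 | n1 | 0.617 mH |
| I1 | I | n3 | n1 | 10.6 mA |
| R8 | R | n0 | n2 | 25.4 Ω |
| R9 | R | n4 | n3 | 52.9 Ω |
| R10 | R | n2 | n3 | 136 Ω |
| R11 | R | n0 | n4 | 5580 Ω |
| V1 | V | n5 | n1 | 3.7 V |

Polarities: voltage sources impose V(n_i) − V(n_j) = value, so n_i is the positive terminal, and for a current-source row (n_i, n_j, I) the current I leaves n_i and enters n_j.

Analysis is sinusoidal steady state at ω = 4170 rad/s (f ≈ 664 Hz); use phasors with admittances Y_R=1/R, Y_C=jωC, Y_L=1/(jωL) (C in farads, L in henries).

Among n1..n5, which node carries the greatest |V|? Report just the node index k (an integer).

5

Element admittances at ω=4170 rad/s:
  Y(L1) = 0.000-1.224j S between n1,n3
  Y(R1) = 0.02427+0.000j S between n2,n0
  Y(C1) = 0.000+0.1201j S between n0,n4
  Y(R2) = 0.005464+0.000j S between n0,n3
  Y(R3) = 0.9174+0.000j S between n1,n4
  Y(L2) = 0.000-0.05577j S between n3,n5
  Y(C2) = 0.000+0.008840j S between n0,n5
  Y(R4) = 0.009091+0.000j S between n2,n1
  Y(R5) = 0.0003289+0.000j S between n1,n4
  Y(L3) = 0.000-0.007914j S between n1,n0
  Y(L4) = 0.000-0.004092j S between n3,n0
  Y(R6) = 0.1185+0.000j S between n4,n0
  Y(R7) = 0.1647+0.000j S between n2,n0
  Y(L5) = 0.000-0.3887j S between n3,n1
  I1: injects 0.0106 A into n1 (from n3)
  Y(R8) = 0.03937+0.000j S between n0,n2
  Y(R9) = 0.01890+0.000j S between n4,n3
  Y(R10) = 0.007353+0.000j S between n2,n3
  Y(R11) = 0.0001792+0.000j S between n0,n4
  V1: constraint V(n5)−V(n1) = 3.7
Assemble and solve the 6×6 MNA system:
  V(n1)=-0.1177-0.1588j  V(n2)=-0.004241-0.01088j  V(n3)=0.004322-0.1661j  V(n4)=-0.1168-0.1277j  V(n5)=3.582-0.1588j
  i(V1)=-0.001815+0.1679j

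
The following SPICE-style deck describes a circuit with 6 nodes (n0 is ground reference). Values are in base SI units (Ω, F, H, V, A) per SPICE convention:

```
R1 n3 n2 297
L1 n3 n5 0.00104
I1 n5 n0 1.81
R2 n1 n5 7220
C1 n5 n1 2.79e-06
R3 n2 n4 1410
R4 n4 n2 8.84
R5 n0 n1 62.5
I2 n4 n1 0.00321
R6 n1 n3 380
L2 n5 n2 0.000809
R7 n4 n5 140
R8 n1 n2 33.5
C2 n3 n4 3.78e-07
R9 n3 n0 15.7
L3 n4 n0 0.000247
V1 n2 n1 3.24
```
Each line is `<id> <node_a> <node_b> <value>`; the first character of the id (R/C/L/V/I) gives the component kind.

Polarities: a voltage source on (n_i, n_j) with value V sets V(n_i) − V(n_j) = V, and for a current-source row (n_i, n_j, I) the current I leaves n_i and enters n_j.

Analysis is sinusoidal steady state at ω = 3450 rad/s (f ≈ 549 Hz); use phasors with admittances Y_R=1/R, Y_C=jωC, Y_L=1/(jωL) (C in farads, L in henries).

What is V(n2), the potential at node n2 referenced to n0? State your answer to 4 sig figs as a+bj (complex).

-8.591+0.05022j V

Element admittances at ω=3450 rad/s:
  Y(R1) = 0.003367+0.000j S between n3,n2
  Y(L1) = 0.000-0.2787j S between n3,n5
  I1: injects 1.81 A into n0 (from n5)
  Y(R2) = 0.0001385+0.000j S between n1,n5
  Y(C1) = 0.000+0.009626j S between n5,n1
  Y(R3) = 0.0007092+0.000j S between n2,n4
  Y(R4) = 0.1131+0.000j S between n4,n2
  Y(R5) = 0.01600+0.000j S between n0,n1
  I2: injects 0.00321 A into n1 (from n4)
  Y(R6) = 0.002632+0.000j S between n1,n3
  Y(L2) = 0.000-0.3583j S between n5,n2
  Y(R7) = 0.007143+0.000j S between n4,n5
  Y(R8) = 0.02985+0.000j S between n1,n2
  Y(C2) = 0.000+0.001304j S between n3,n4
  Y(R9) = 0.06369+0.000j S between n3,n0
  Y(L3) = 0.000-1.174j S between n4,n0
  V1: constraint V(n2)−V(n1) = 3.24
Assemble and solve the 6×6 MNA system:
  V(n1)=-11.83+0.05022j  V(n2)=-8.591+0.05022j  V(n3)=-9.181-1.222j  V(n4)=-0.06565-0.8827j  V(n5)=-8.832-3.301j
  i(V1)=-0.3289-0.02425j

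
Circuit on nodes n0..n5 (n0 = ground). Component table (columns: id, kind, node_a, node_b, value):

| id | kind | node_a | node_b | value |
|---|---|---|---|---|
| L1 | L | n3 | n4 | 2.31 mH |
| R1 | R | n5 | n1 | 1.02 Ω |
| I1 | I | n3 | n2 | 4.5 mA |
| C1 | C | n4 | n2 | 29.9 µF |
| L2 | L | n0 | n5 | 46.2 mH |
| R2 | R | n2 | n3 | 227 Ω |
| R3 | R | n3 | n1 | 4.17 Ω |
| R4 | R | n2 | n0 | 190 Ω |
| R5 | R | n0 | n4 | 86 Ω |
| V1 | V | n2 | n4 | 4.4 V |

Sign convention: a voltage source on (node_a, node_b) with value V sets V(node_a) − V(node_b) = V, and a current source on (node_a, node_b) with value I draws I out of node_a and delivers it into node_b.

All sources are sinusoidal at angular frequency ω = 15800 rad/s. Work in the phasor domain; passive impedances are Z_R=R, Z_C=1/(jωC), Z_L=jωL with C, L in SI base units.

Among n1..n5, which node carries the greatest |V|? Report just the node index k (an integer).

2

MNA unknowns: 5 node voltages V₁..V_5 plus 1 source current (V1)
L1: Y=0.000-0.02740j on G[3,4]
R1: Y=0.9804+0.000j on G[5,1]
I1: z[3]−=0.0045, z[2]+=0.0045
C1: Y=0.000+0.4724j on G[4,2]
L2: Y=0.000-0.001370j on G[0,5]
R2: Y=0.004405+0.000j on G[2,3]
R3: Y=0.2398+0.000j on G[3,1]
R4: Y=0.005263+0.000j on G[2,0]
R5: Y=0.01163+0.000j on G[0,4]
V1: row V2−V4=4.4, i_V1 at 2,4
solve → V1=-1.261+0.3911j, V2=2.997-0.1023j, V3=-1.259+0.3983j, V4=-1.403-0.1023j, V5=-1.262+0.3893j
aux → i_V1=-0.03003-2.076j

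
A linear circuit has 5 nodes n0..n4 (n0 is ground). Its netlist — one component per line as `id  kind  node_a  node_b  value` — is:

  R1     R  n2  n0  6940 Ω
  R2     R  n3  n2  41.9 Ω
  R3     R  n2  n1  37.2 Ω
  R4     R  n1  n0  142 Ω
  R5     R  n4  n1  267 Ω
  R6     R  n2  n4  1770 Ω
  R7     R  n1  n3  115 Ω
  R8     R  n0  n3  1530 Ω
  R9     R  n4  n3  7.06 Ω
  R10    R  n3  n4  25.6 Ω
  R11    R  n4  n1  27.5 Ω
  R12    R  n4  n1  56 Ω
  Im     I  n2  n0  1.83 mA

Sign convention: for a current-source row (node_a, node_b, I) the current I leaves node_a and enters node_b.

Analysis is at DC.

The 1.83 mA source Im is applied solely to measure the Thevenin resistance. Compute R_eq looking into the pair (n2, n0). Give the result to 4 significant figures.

R_eq = 148.5 Ω

Element admittances at DC:
  Y(R1) = 0.0001441 S between n2,n0
  Y(R2) = 0.02387 S between n3,n2
  Y(R3) = 0.02688 S between n2,n1
  Y(R4) = 0.007042 S between n1,n0
  Y(R5) = 0.003745 S between n4,n1
  Y(R6) = 0.0005650 S between n2,n4
  Y(R7) = 0.008696 S between n1,n3
  Y(R8) = 0.0006536 S between n0,n3
  Y(R9) = 0.1416 S between n4,n3
  Y(R10) = 0.03906 S between n3,n4
  Y(R11) = 0.03636 S between n4,n1
  Y(R12) = 0.01786 S between n4,n1
  Im: injects 0.00183 A into n0 (from n2)
Assemble and solve the 4×4 MNA system:
  V(n1)=-0.2318  V(n2)=-0.2717  V(n3)=-0.2424  V(n4)=-0.2399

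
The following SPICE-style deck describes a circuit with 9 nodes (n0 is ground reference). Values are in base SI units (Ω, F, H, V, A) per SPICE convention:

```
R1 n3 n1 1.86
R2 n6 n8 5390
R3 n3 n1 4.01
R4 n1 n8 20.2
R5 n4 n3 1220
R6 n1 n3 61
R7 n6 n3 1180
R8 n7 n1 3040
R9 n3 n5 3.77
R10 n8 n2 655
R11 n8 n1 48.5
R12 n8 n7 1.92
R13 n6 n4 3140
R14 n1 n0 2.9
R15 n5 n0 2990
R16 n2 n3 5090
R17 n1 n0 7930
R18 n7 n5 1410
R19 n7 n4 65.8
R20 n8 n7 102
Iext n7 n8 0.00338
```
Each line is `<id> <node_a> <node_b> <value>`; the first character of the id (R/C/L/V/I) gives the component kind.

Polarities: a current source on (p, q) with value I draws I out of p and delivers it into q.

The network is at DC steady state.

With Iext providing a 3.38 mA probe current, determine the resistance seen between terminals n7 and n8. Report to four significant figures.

Element admittances at DC:
  Y(R1) = 0.5376 S between n3,n1
  Y(R2) = 0.0001855 S between n6,n8
  Y(R3) = 0.2494 S between n3,n1
  Y(R4) = 0.04950 S between n1,n8
  Y(R5) = 0.0008197 S between n4,n3
  Y(R6) = 0.01639 S between n1,n3
  Y(R7) = 0.0008475 S between n6,n3
  Y(R8) = 0.0003289 S between n7,n1
  Y(R9) = 0.2653 S between n3,n5
  Y(R10) = 0.001527 S between n8,n2
  Y(R11) = 0.02062 S between n8,n1
  Y(R12) = 0.5208 S between n8,n7
  Y(R13) = 0.0003185 S between n6,n4
  Y(R14) = 0.3448 S between n1,n0
  Y(R15) = 0.0003344 S between n5,n0
  Y(R16) = 0.0001965 S between n2,n3
  Y(R17) = 0.0001261 S between n1,n0
  Y(R18) = 0.0007092 S between n7,n5
  Y(R19) = 0.01520 S between n7,n4
  Y(R20) = 0.009804 S between n8,n7
  Iext: injects 0.00338 A into n8 (from n7)
Assemble and solve the 8×8 MNA system:
  V(n1)=2.812e-08  V(n2)=0.0001527  V(n3)=-1.262e-05  V(n4)=-0.005769  V(n5)=-2.901e-05  V(n6)=-0.001343  V(n7)=-0.006172  V(n8)=0.0001740

R_eq = 1.878 Ω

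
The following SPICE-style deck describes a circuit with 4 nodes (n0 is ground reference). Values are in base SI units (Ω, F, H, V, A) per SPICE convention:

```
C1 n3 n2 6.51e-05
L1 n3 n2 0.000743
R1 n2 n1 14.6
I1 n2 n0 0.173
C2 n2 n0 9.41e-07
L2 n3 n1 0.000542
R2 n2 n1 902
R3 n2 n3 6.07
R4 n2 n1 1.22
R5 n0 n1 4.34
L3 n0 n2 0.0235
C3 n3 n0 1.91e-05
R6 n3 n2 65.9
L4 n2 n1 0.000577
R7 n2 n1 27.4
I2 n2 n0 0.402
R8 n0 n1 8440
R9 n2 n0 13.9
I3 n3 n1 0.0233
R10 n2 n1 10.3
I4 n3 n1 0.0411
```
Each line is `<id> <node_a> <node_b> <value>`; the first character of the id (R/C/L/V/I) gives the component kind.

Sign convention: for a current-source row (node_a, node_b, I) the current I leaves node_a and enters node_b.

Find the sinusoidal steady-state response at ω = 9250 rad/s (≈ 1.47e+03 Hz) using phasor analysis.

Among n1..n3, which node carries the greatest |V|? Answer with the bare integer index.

2

MNA unknowns: 3 node voltages V₁..V_3
C1: Y=0.000+0.6022j on G[3,2]
L1: Y=0.000-0.1455j on G[3,2]
R1: Y=0.06849+0.000j on G[2,1]
I1: z[2]−=0.173, z[0]+=0.173
C2: Y=0.000+0.008704j on G[2,0]
L2: Y=0.000-0.1995j on G[3,1]
R2: Y=0.001109+0.000j on G[2,1]
R3: Y=0.1647+0.000j on G[2,3]
R4: Y=0.8197+0.000j on G[2,1]
R5: Y=0.2304+0.000j on G[0,1]
L3: Y=0.000-0.004600j on G[0,2]
C3: Y=0.000+0.1767j on G[3,0]
R6: Y=0.01517+0.000j on G[3,2]
L4: Y=0.000-0.1874j on G[2,1]
R7: Y=0.03650+0.000j on G[2,1]
I2: z[2]−=0.402, z[0]+=0.402
R8: Y=0.0001185+0.000j on G[0,1]
R9: Y=0.07194+0.000j on G[2,0]
I3: z[3]−=0.0233, z[1]+=0.0233
R10: Y=0.09709+0.000j on G[2,1]
I4: z[3]−=0.0411, z[1]+=0.0411
solve → V1=-1.286+0.7073j, V2=-1.689+0.8073j, V3=-1.212+0.8704j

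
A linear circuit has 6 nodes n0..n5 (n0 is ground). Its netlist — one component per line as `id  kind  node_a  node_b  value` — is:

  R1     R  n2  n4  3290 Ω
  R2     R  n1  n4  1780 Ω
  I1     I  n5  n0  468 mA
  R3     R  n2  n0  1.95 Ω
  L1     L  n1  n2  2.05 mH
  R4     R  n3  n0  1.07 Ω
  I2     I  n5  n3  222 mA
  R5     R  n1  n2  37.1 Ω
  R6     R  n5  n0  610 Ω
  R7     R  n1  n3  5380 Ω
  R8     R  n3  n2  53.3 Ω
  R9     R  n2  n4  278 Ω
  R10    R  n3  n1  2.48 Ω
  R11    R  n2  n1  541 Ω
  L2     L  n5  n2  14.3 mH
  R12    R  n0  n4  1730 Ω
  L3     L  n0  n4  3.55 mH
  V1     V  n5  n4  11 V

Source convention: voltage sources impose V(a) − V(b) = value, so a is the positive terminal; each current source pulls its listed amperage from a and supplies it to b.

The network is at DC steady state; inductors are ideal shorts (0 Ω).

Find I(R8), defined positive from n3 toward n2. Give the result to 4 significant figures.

-0.1391 A

Apply KCL at each of the 5 non-ground nodes and solve the resulting linear system.
Node n1: branches {R2, L1, R5, R7, R10, R11} → V_1 = 11.00
Node n2: branches {R1, R3, L1, R5, R8, R9, R11, L2} → V_2 = 11.00
Node n3: branches {R4, I2, R7, R8, R10} → V_3 = 3.586
Node n4: branches {R1, R2, R9, R12, L3, V1} → V_4 = 0.000
Node n5: branches {I1, I2, R6, L2, V1} → V_5 = 11.00
Source currents: i(L1)=-2.997, i(L2)=8.820, i(L3)=9.479, i(V1)=-9.528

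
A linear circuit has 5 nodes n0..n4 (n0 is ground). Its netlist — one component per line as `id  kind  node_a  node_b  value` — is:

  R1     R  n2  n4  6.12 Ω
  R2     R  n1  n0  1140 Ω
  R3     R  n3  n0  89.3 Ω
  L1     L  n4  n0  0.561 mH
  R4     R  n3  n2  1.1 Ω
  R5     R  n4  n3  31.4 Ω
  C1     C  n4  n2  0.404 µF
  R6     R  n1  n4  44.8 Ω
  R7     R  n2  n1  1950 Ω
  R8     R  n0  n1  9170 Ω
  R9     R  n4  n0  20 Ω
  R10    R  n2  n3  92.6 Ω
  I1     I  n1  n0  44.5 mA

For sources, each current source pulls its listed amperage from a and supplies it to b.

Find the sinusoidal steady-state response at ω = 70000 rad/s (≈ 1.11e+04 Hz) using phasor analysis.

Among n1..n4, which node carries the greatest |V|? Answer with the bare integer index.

1

Apply KCL at each of the 4 non-ground nodes and solve the resulting linear system.
Node n1: branches {R2, R6, R7, R8, I1} → V_1 = -2.435-0.2344j
Node n2: branches {R1, R4, C1, R7, R10} → V_2 = -0.5646-0.2357j
Node n3: branches {R3, R4, R5, R10} → V_3 = -0.5590-0.2333j
Node n4: branches {R1, L1, R5, C1, R6, R9} → V_4 = -0.5921-0.2447j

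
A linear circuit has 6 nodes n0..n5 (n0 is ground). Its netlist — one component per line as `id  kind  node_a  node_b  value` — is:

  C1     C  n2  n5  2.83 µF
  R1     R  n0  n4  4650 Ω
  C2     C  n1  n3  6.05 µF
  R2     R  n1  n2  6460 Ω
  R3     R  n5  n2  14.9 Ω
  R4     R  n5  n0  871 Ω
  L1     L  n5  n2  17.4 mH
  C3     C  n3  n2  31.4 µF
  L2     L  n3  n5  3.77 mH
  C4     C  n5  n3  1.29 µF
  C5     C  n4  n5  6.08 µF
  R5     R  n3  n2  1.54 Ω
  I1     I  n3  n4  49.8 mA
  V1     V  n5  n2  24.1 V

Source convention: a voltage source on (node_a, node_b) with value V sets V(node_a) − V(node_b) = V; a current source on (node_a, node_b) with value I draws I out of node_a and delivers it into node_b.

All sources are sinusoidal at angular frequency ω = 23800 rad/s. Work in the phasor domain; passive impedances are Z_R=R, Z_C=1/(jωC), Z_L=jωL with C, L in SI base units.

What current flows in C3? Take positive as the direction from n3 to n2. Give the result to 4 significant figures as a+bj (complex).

MNA unknowns: 5 node voltages V₁..V_5 plus 1 source current (V1)
C1: Y=0.000+0.06735j on G[2,5]
R1: Y=0.0002151+0.000j on G[0,4]
C2: Y=0.000+0.1440j on G[1,3]
R2: Y=0.0001548+0.000j on G[1,2]
R3: Y=0.06711+0.000j on G[5,2]
R4: Y=0.001148+0.000j on G[5,0]
L1: Y=0.000-0.002415j on G[5,2]
C3: Y=0.000+0.7473j on G[3,2]
L2: Y=0.000-0.01115j on G[3,5]
C4: Y=0.000+0.03070j on G[5,3]
C5: Y=0.000+0.1447j on G[4,5]
R5: Y=0.6494+0.000j on G[3,2]
I1: z[3]−=0.0498, z[4]+=0.0498
V1: row V5−V2=24.1, i_V1 at 5,2
solve → V1=-23.77+0.3956j, V2=-24.10+0.05429j, V3=-23.77+0.3952j, V4=0.0003628-0.2899j, V5=-6.796e-05+0.05429j
aux → i_V1=-1.574-2.030j

-0.2548+0.2435j A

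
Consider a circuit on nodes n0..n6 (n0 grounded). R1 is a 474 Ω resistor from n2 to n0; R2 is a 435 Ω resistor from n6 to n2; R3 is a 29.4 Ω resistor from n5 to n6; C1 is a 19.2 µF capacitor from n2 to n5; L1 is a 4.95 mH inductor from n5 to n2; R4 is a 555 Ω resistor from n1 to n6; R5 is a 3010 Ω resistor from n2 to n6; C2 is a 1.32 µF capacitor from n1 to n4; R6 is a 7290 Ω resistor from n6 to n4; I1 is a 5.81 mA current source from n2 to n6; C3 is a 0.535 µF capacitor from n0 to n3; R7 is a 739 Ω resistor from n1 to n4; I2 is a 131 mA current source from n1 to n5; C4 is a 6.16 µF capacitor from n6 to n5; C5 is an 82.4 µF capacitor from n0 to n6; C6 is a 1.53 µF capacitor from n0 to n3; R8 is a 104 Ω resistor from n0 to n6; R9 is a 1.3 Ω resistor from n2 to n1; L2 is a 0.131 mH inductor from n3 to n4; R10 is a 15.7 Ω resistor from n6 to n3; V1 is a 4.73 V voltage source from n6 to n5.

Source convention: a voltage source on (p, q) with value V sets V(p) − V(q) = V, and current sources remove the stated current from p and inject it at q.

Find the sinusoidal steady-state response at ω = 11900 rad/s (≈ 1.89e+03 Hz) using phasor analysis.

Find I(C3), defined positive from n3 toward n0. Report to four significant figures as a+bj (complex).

MNA unknowns: 6 node voltages V₁..V_6 plus 1 source current (V1)
R1: Y=0.002110+0.000j on G[2,0]
R2: Y=0.002299+0.000j on G[6,2]
R3: Y=0.03401+0.000j on G[5,6]
C1: Y=0.000+0.2285j on G[2,5]
L1: Y=0.000-0.01698j on G[5,2]
R4: Y=0.001802+0.000j on G[1,6]
R5: Y=0.0003322+0.000j on G[2,6]
C2: Y=0.000+0.01571j on G[1,4]
R6: Y=0.0001372+0.000j on G[6,4]
I1: z[2]−=0.00581, z[6]+=0.00581
C3: Y=0.000+0.006366j on G[0,3]
R7: Y=0.001353+0.000j on G[1,4]
I2: z[1]−=0.131, z[5]+=0.131
C4: Y=0.000+0.07330j on G[6,5]
C5: Y=0.000+0.9806j on G[0,6]
C6: Y=0.000+0.01821j on G[0,3]
R8: Y=0.009615+0.000j on G[0,6]
R9: Y=0.7692+0.000j on G[2,1]
L2: Y=0.000-0.6415j on G[3,4]
R10: Y=0.06369+0.000j on G[6,3]
V1: row V6−V5=4.73, i_V1 at 6,5
solve → V1=-4.565+0.4787j, V2=-4.437+0.3999j, V3=-0.6433-0.7066j, V4=-0.5477-0.7449j, V5=-4.715+0.008309j, V6=0.01518+0.008309j
aux → i_V1=-0.2091-0.4055j

0.004498-0.004096j A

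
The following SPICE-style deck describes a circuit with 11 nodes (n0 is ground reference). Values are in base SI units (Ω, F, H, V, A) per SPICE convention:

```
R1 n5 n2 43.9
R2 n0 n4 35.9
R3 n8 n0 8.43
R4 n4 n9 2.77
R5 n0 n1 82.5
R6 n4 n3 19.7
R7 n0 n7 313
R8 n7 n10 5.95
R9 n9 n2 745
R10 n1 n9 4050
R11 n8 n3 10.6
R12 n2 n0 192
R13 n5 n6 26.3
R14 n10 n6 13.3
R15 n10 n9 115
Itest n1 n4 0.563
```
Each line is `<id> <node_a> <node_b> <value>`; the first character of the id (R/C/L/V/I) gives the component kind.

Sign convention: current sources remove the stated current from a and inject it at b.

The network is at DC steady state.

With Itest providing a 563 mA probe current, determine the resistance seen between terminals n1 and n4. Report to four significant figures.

R_eq = 97.39 Ω

Element admittances at DC:
  Y(R1) = 0.02278 S between n5,n2
  Y(R2) = 0.02786 S between n0,n4
  Y(R3) = 0.1186 S between n8,n0
  Y(R4) = 0.3610 S between n4,n9
  Y(R5) = 0.01212 S between n0,n1
  Y(R6) = 0.05076 S between n4,n3
  Y(R7) = 0.003195 S between n0,n7
  Y(R8) = 0.1681 S between n7,n10
  Y(R9) = 0.001342 S between n9,n2
  Y(R10) = 0.0002469 S between n1,n9
  Y(R11) = 0.09434 S between n8,n3
  Y(R12) = 0.005208 S between n2,n0
  Y(R13) = 0.03802 S between n5,n6
  Y(R14) = 0.07519 S between n10,n6
  Y(R15) = 0.008696 S between n10,n9
  Itest: injects 0.563 A into n4 (from n1)
Assemble and solve the 10×10 MNA system:
  V(n1)=-45.33  V(n2)=4.275  V(n3)=4.667  V(n4)=9.498  V(n5)=4.954  V(n6)=5.360  V(n7)=5.462  V(n8)=2.067  V(n9)=9.350  V(n10)=5.566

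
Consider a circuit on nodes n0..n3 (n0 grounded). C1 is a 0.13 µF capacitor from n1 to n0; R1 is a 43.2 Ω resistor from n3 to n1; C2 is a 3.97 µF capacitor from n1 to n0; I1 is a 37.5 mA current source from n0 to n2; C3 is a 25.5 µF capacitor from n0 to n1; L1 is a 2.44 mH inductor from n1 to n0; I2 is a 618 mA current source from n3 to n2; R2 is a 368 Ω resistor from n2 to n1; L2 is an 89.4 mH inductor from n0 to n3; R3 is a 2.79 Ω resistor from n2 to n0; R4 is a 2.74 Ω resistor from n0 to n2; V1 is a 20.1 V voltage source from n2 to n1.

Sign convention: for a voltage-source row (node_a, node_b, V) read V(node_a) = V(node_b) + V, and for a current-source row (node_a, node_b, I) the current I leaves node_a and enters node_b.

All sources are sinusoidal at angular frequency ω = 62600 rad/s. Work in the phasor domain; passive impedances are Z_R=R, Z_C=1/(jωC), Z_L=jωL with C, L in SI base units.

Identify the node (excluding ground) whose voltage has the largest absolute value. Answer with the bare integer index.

3

MNA unknowns: 3 node voltages V₁..V_3 plus 1 source current (V1)
C1: Y=0.000+0.008138j on G[1,0]
R1: Y=0.02315+0.000j on G[3,1]
C2: Y=0.000+0.2485j on G[1,0]
I1: z[0]−=0.0375, z[2]+=0.0375
C3: Y=0.000+1.596j on G[0,1]
L1: Y=0.000-0.006547j on G[1,0]
I2: z[3]−=0.618, z[2]+=0.618
R2: Y=0.002717+0.000j on G[2,1]
L2: Y=0.000-0.0001787j on G[0,3]
R3: Y=0.3584+0.000j on G[2,0]
R4: Y=0.3650+0.000j on G[0,2]
V1: row V2−V1=20.1, i_V1 at 2,1
solve → V1=-2.670+6.809j, V2=17.43+6.809j, V3=-29.42+6.582j
aux → i_V1=-12.01-4.925j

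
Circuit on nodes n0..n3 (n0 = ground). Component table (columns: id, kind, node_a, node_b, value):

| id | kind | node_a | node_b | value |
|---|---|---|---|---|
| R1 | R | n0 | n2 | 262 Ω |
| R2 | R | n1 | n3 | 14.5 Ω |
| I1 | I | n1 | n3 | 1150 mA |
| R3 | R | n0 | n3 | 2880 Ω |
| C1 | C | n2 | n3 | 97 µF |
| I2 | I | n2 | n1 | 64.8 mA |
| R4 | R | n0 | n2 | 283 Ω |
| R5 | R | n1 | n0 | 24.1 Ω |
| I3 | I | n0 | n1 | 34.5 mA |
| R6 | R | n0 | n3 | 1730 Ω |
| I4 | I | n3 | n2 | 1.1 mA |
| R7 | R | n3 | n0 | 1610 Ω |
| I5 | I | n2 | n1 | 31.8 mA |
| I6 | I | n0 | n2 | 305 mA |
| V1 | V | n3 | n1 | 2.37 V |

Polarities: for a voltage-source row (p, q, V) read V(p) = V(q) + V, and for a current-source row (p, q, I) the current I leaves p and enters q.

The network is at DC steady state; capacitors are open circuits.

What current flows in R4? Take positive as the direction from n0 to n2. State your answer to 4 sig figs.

Element admittances at DC:
  Y(R1) = 0.003817 S between n0,n2
  Y(R2) = 0.06897 S between n1,n3
  I1: injects 1.15 A into n3 (from n1)
  Y(R3) = 0.0003472 S between n0,n3
  Y(C1) = 0.000 S between n2,n3
  I2: injects 0.0648 A into n1 (from n2)
  Y(R4) = 0.003534 S between n0,n2
  Y(R5) = 0.04149 S between n1,n0
  I3: injects 0.0345 A into n1 (from n0)
  Y(R6) = 0.0005780 S between n0,n3
  I4: injects 0.0011 A into n2 (from n3)
  Y(R7) = 0.0006211 S between n3,n0
  I5: injects 0.0318 A into n1 (from n2)
  I6: injects 0.305 A into n2 (from n0)
  V1: constraint V(n3)−V(n1) = 2.37
Assemble and solve the 4×4 MNA system:
  V(n1)=2.935  V(n2)=28.50  V(n3)=5.305
  i(V1)=0.9772

-0.1007 A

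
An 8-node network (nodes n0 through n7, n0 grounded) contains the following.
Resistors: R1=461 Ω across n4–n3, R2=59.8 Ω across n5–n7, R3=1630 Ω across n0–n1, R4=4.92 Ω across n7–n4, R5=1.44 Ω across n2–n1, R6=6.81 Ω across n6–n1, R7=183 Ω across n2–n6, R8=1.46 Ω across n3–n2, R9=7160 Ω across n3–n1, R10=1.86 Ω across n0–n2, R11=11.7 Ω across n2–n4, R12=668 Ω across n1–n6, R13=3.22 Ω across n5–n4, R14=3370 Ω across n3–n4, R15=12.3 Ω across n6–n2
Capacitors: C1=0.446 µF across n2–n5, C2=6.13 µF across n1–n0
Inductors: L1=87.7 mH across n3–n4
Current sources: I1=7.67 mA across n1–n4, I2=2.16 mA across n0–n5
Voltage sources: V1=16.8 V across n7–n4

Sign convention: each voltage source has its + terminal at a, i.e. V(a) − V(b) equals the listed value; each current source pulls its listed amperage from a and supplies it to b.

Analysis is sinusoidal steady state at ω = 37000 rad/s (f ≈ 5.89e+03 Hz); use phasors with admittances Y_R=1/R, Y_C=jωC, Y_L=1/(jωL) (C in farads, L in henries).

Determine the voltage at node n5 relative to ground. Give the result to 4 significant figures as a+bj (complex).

MNA unknowns: 7 node voltages V₁..V_7 plus 1 source current (V1)
R1: Y=0.002169+0.000j on G[4,3]
R2: Y=0.01672+0.000j on G[5,7]
R3: Y=0.0006135+0.000j on G[0,1]
R4: Y=0.2033+0.000j on G[7,4]
R5: Y=0.6944+0.000j on G[2,1]
C1: Y=0.000+0.01650j on G[2,5]
R6: Y=0.1468+0.000j on G[6,1]
L1: Y=0.000-0.0003082j on G[3,4]
I1: z[1]−=0.00767, z[4]+=0.00767
R7: Y=0.005464+0.000j on G[2,6]
R8: Y=0.6849+0.000j on G[3,2]
C2: Y=0.000+0.2268j on G[1,0]
R9: Y=0.0001397+0.000j on G[3,1]
R10: Y=0.5376+0.000j on G[0,2]
R11: Y=0.08547+0.000j on G[2,4]
R12: Y=0.001497+0.000j on G[1,6]
R13: Y=0.3106+0.000j on G[5,4]
I2: z[0]−=0.00216, z[5]+=0.00216
R14: Y=0.0002967+0.000j on G[3,4]
R15: Y=0.08130+0.000j on G[6,2]
V1: row V7−V4=16.8, i_V1 at 7,4
solve → V1=-0.004075+0.002947j, V2=0.005265+0.001716j, V3=0.005441+0.001062j, V4=0.07638-0.1716j, V5=0.9303-0.2183j, V6=-0.0006280+0.002492j, V7=16.88-0.1716j
aux → i_V1=-3.681-0.0007799j

0.9303-0.2183j V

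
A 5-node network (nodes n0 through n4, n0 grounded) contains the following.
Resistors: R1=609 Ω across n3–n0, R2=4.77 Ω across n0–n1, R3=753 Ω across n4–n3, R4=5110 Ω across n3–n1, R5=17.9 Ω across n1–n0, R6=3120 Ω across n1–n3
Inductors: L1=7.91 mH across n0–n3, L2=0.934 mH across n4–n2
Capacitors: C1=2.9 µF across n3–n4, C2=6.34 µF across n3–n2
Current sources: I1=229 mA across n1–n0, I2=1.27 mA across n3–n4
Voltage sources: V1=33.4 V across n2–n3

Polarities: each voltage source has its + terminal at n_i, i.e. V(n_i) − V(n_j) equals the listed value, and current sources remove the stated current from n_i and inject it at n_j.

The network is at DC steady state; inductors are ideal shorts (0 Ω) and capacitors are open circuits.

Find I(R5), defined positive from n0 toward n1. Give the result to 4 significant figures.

0.04809 A

Apply KCL at each of the 4 non-ground nodes and solve the resulting linear system.
Node n1: branches {R2, R4, R5, I1, R6} → V_1 = -0.8608
Node n2: branches {L2, C2, V1} → V_2 = 33.40
Node n3: branches {R1, R3, L1, R4, C1, R6, I2, C2, V1} → V_3 = 0.000
Node n4: branches {R3, C1, I2, L2} → V_4 = 33.40
Source currents: i(L1)=0.0004444, i(L2)=-0.04309, i(V1)=-0.04309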